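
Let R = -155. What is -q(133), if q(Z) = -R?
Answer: -155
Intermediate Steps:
q(Z) = 155 (q(Z) = -1*(-155) = 155)
-q(133) = -1*155 = -155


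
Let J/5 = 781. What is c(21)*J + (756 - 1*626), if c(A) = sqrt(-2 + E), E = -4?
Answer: 130 + 3905*I*sqrt(6) ≈ 130.0 + 9565.3*I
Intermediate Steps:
J = 3905 (J = 5*781 = 3905)
c(A) = I*sqrt(6) (c(A) = sqrt(-2 - 4) = sqrt(-6) = I*sqrt(6))
c(21)*J + (756 - 1*626) = (I*sqrt(6))*3905 + (756 - 1*626) = 3905*I*sqrt(6) + (756 - 626) = 3905*I*sqrt(6) + 130 = 130 + 3905*I*sqrt(6)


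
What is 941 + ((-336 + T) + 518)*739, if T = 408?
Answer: 436951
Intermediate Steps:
941 + ((-336 + T) + 518)*739 = 941 + ((-336 + 408) + 518)*739 = 941 + (72 + 518)*739 = 941 + 590*739 = 941 + 436010 = 436951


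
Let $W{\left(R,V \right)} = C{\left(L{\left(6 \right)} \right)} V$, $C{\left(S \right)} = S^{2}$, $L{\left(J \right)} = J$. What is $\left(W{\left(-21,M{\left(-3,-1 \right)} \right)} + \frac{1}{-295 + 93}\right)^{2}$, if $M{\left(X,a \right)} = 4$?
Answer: $\frac{846053569}{40804} \approx 20735.0$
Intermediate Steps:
$W{\left(R,V \right)} = 36 V$ ($W{\left(R,V \right)} = 6^{2} V = 36 V$)
$\left(W{\left(-21,M{\left(-3,-1 \right)} \right)} + \frac{1}{-295 + 93}\right)^{2} = \left(36 \cdot 4 + \frac{1}{-295 + 93}\right)^{2} = \left(144 + \frac{1}{-202}\right)^{2} = \left(144 - \frac{1}{202}\right)^{2} = \left(\frac{29087}{202}\right)^{2} = \frac{846053569}{40804}$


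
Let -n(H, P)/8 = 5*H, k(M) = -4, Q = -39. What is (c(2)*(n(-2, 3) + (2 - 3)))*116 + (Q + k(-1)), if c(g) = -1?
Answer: -9207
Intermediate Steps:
n(H, P) = -40*H
(c(2)*(n(-2, 3) + (2 - 3)))*116 + (Q + k(-1)) = -(-40*(-2) + (2 - 3))*116 + (-39 - 4) = -(80 - 1)*116 - 43 = -1*79*116 - 43 = -79*116 - 43 = -9164 - 43 = -9207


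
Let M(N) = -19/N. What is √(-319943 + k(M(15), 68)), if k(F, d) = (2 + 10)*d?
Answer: I*√319127 ≈ 564.91*I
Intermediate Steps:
k(F, d) = 12*d
√(-319943 + k(M(15), 68)) = √(-319943 + 12*68) = √(-319943 + 816) = √(-319127) = I*√319127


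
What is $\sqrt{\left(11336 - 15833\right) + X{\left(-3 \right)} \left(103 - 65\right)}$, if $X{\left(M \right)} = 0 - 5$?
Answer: $i \sqrt{4687} \approx 68.462 i$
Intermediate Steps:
$X{\left(M \right)} = -5$ ($X{\left(M \right)} = 0 - 5 = -5$)
$\sqrt{\left(11336 - 15833\right) + X{\left(-3 \right)} \left(103 - 65\right)} = \sqrt{\left(11336 - 15833\right) - 5 \left(103 - 65\right)} = \sqrt{\left(11336 - 15833\right) - 190} = \sqrt{-4497 - 190} = \sqrt{-4687} = i \sqrt{4687}$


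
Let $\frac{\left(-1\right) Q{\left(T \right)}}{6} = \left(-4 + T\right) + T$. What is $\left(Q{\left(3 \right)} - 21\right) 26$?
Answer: $-858$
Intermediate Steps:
$Q{\left(T \right)} = 24 - 12 T$ ($Q{\left(T \right)} = - 6 \left(\left(-4 + T\right) + T\right) = - 6 \left(-4 + 2 T\right) = 24 - 12 T$)
$\left(Q{\left(3 \right)} - 21\right) 26 = \left(\left(24 - 36\right) - 21\right) 26 = \left(-12 - 21\right) 26 = \left(-33\right) 26 = -858$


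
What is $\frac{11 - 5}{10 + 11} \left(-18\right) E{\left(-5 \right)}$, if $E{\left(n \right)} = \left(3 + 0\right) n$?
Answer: $\frac{540}{7} \approx 77.143$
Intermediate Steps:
$E{\left(n \right)} = 3 n$
$\frac{11 - 5}{10 + 11} \left(-18\right) E{\left(-5 \right)} = \frac{11 - 5}{10 + 11} \left(-18\right) 3 \left(-5\right) = \frac{6}{21} \left(-18\right) \left(-15\right) = 6 \cdot \frac{1}{21} \left(-18\right) \left(-15\right) = \frac{2}{7} \left(-18\right) \left(-15\right) = \left(- \frac{36}{7}\right) \left(-15\right) = \frac{540}{7}$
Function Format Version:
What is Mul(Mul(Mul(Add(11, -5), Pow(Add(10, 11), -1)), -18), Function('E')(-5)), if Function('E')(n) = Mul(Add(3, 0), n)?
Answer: Rational(540, 7) ≈ 77.143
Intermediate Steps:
Function('E')(n) = Mul(3, n)
Mul(Mul(Mul(Add(11, -5), Pow(Add(10, 11), -1)), -18), Function('E')(-5)) = Mul(Mul(Mul(Add(11, -5), Pow(Add(10, 11), -1)), -18), Mul(3, -5)) = Mul(Mul(Mul(6, Pow(21, -1)), -18), -15) = Mul(Mul(Mul(6, Rational(1, 21)), -18), -15) = Mul(Mul(Rational(2, 7), -18), -15) = Mul(Rational(-36, 7), -15) = Rational(540, 7)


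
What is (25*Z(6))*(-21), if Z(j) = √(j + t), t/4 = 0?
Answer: -525*√6 ≈ -1286.0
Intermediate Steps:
t = 0 (t = 4*0 = 0)
Z(j) = √j (Z(j) = √(j + 0) = √j)
(25*Z(6))*(-21) = (25*√6)*(-21) = -525*√6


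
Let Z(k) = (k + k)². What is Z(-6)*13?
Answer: 1872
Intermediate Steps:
Z(k) = 4*k² (Z(k) = (2*k)² = 4*k²)
Z(-6)*13 = (4*(-6)²)*13 = (4*36)*13 = 144*13 = 1872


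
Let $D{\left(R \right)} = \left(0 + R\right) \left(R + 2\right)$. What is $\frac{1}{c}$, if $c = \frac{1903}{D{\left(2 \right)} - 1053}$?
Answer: $- \frac{95}{173} \approx -0.54913$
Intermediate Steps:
$D{\left(R \right)} = R \left(2 + R\right)$
$c = - \frac{173}{95}$ ($c = \frac{1903}{2 \left(2 + 2\right) - 1053} = \frac{1903}{2 \cdot 4 - 1053} = \frac{1903}{8 - 1053} = \frac{1903}{-1045} = 1903 \left(- \frac{1}{1045}\right) = - \frac{173}{95} \approx -1.8211$)
$\frac{1}{c} = \frac{1}{- \frac{173}{95}} = - \frac{95}{173}$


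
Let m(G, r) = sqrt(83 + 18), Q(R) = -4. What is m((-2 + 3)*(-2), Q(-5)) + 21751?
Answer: 21751 + sqrt(101) ≈ 21761.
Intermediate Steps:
m(G, r) = sqrt(101)
m((-2 + 3)*(-2), Q(-5)) + 21751 = sqrt(101) + 21751 = 21751 + sqrt(101)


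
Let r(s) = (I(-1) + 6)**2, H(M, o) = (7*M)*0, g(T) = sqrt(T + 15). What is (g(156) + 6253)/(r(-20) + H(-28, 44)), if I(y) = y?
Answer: 6253/25 + 3*sqrt(19)/25 ≈ 250.64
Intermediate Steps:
g(T) = sqrt(15 + T)
H(M, o) = 0
r(s) = 25 (r(s) = (-1 + 6)**2 = 5**2 = 25)
(g(156) + 6253)/(r(-20) + H(-28, 44)) = (sqrt(15 + 156) + 6253)/(25 + 0) = (sqrt(171) + 6253)/25 = (3*sqrt(19) + 6253)*(1/25) = (6253 + 3*sqrt(19))*(1/25) = 6253/25 + 3*sqrt(19)/25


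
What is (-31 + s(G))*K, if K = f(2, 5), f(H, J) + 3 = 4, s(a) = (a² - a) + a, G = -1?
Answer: -30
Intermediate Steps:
s(a) = a²
f(H, J) = 1 (f(H, J) = -3 + 4 = 1)
K = 1
(-31 + s(G))*K = (-31 + (-1)²)*1 = (-31 + 1)*1 = -30*1 = -30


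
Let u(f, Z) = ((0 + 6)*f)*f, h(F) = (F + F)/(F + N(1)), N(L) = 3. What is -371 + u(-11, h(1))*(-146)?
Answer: -106367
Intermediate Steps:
h(F) = 2*F/(3 + F) (h(F) = (F + F)/(F + 3) = (2*F)/(3 + F) = 2*F/(3 + F))
u(f, Z) = 6*f² (u(f, Z) = (6*f)*f = 6*f²)
-371 + u(-11, h(1))*(-146) = -371 + (6*(-11)²)*(-146) = -371 + (6*121)*(-146) = -371 + 726*(-146) = -371 - 105996 = -106367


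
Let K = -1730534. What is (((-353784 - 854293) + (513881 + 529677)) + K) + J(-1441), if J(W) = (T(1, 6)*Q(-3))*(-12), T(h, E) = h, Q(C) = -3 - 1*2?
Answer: -1894993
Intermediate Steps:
Q(C) = -5 (Q(C) = -3 - 2 = -5)
J(W) = 60 (J(W) = (1*(-5))*(-12) = -5*(-12) = 60)
(((-353784 - 854293) + (513881 + 529677)) + K) + J(-1441) = (((-353784 - 854293) + (513881 + 529677)) - 1730534) + 60 = ((-1208077 + 1043558) - 1730534) + 60 = (-164519 - 1730534) + 60 = -1895053 + 60 = -1894993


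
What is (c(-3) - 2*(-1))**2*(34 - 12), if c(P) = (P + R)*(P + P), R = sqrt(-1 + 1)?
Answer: 8800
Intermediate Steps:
R = 0 (R = sqrt(0) = 0)
c(P) = 2*P**2 (c(P) = (P + 0)*(P + P) = P*(2*P) = 2*P**2)
(c(-3) - 2*(-1))**2*(34 - 12) = (2*(-3)**2 - 2*(-1))**2*(34 - 12) = (2*9 + 2)**2*22 = (18 + 2)**2*22 = 20**2*22 = 400*22 = 8800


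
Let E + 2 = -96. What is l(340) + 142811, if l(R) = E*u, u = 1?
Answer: 142713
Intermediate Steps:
E = -98 (E = -2 - 96 = -98)
l(R) = -98 (l(R) = -98*1 = -98)
l(340) + 142811 = -98 + 142811 = 142713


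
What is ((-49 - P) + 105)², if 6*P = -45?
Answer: 16129/4 ≈ 4032.3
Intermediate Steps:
P = -15/2 (P = (⅙)*(-45) = -15/2 ≈ -7.5000)
((-49 - P) + 105)² = ((-49 - 1*(-15/2)) + 105)² = ((-49 + 15/2) + 105)² = (-83/2 + 105)² = (127/2)² = 16129/4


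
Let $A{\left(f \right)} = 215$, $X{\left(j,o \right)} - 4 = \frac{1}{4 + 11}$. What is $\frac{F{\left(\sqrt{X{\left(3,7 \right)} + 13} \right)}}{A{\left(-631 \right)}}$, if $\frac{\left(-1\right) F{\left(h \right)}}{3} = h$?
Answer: $- \frac{16 \sqrt{15}}{1075} \approx -0.057644$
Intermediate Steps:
$X{\left(j,o \right)} = \frac{61}{15}$ ($X{\left(j,o \right)} = 4 + \frac{1}{4 + 11} = 4 + \frac{1}{15} = \frac{61}{15}$)
$F{\left(h \right)} = - 3 h$
$\frac{F{\left(\sqrt{X{\left(3,7 \right)} + 13} \right)}}{A{\left(-631 \right)}} = \frac{\left(-3\right) \sqrt{\frac{61}{15} + 13}}{215} = - 3 \sqrt{\frac{256}{15}} \cdot \frac{1}{215} = - 3 \frac{16 \sqrt{15}}{15} \cdot \frac{1}{215} = - \frac{16 \sqrt{15}}{5} \cdot \frac{1}{215} = - \frac{16 \sqrt{15}}{1075}$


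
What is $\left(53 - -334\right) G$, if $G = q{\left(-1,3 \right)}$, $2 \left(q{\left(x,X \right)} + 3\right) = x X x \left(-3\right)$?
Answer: $- \frac{5805}{2} \approx -2902.5$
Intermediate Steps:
$q{\left(x,X \right)} = -3 - \frac{3 X x^{2}}{2}$ ($q{\left(x,X \right)} = -3 + \frac{x X x \left(-3\right)}{2} = -3 + \frac{X x x \left(-3\right)}{2} = -3 + \frac{X x^{2} \left(-3\right)}{2} = -3 + \frac{\left(-3\right) X x^{2}}{2} = -3 - \frac{3 X x^{2}}{2}$)
$G = - \frac{15}{2}$ ($G = -3 - \frac{9 \left(-1\right)^{2}}{2} = -3 - \frac{9}{2} \cdot 1 = -3 - \frac{9}{2} = - \frac{15}{2} \approx -7.5$)
$\left(53 - -334\right) G = \left(53 - -334\right) \left(- \frac{15}{2}\right) = \left(53 + 334\right) \left(- \frac{15}{2}\right) = 387 \left(- \frac{15}{2}\right) = - \frac{5805}{2}$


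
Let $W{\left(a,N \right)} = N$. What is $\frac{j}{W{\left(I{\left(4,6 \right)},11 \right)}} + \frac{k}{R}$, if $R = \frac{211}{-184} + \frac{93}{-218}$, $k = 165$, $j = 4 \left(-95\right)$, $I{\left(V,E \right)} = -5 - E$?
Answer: $- \frac{9678508}{69421} \approx -139.42$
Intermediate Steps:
$j = -380$
$R = - \frac{31555}{20056}$ ($R = 211 \left(- \frac{1}{184}\right) + 93 \left(- \frac{1}{218}\right) = - \frac{211}{184} - \frac{93}{218} = - \frac{31555}{20056} \approx -1.5733$)
$\frac{j}{W{\left(I{\left(4,6 \right)},11 \right)}} + \frac{k}{R} = - \frac{380}{11} + \frac{165}{- \frac{31555}{20056}} = \left(-380\right) \frac{1}{11} + 165 \left(- \frac{20056}{31555}\right) = - \frac{380}{11} - \frac{661848}{6311} = - \frac{9678508}{69421}$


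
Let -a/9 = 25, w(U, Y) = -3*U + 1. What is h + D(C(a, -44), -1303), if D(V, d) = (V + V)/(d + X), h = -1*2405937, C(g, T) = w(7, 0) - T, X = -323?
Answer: -652008935/271 ≈ -2.4059e+6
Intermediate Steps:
w(U, Y) = 1 - 3*U
a = -225 (a = -9*25 = -225)
C(g, T) = -20 - T (C(g, T) = (1 - 3*7) - T = (1 - 21) - T = -20 - T)
h = -2405937
D(V, d) = 2*V/(-323 + d) (D(V, d) = (V + V)/(d - 323) = (2*V)/(-323 + d) = 2*V/(-323 + d))
h + D(C(a, -44), -1303) = -2405937 + 2*(-20 - 1*(-44))/(-323 - 1303) = -2405937 + 2*(-20 + 44)/(-1626) = -2405937 + 2*24*(-1/1626) = -2405937 - 8/271 = -652008935/271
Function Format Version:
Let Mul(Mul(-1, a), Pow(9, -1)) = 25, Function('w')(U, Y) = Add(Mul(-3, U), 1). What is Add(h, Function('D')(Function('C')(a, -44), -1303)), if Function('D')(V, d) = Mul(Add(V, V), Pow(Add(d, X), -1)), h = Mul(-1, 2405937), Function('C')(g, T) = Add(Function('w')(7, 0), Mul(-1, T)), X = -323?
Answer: Rational(-652008935, 271) ≈ -2.4059e+6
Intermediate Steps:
Function('w')(U, Y) = Add(1, Mul(-3, U))
a = -225 (a = Mul(-9, 25) = -225)
Function('C')(g, T) = Add(-20, Mul(-1, T)) (Function('C')(g, T) = Add(Add(1, Mul(-3, 7)), Mul(-1, T)) = Add(Add(1, -21), Mul(-1, T)) = Add(-20, Mul(-1, T)))
h = -2405937
Function('D')(V, d) = Mul(2, V, Pow(Add(-323, d), -1)) (Function('D')(V, d) = Mul(Add(V, V), Pow(Add(d, -323), -1)) = Mul(Mul(2, V), Pow(Add(-323, d), -1)) = Mul(2, V, Pow(Add(-323, d), -1)))
Add(h, Function('D')(Function('C')(a, -44), -1303)) = Add(-2405937, Mul(2, Add(-20, Mul(-1, -44)), Pow(Add(-323, -1303), -1))) = Add(-2405937, Mul(2, Add(-20, 44), Pow(-1626, -1))) = Add(-2405937, Mul(2, 24, Rational(-1, 1626))) = Add(-2405937, Rational(-8, 271)) = Rational(-652008935, 271)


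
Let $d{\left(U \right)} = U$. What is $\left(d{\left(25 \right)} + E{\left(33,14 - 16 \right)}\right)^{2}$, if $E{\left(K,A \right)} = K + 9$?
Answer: $4489$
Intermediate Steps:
$E{\left(K,A \right)} = 9 + K$
$\left(d{\left(25 \right)} + E{\left(33,14 - 16 \right)}\right)^{2} = \left(25 + \left(9 + 33\right)\right)^{2} = \left(25 + 42\right)^{2} = 67^{2} = 4489$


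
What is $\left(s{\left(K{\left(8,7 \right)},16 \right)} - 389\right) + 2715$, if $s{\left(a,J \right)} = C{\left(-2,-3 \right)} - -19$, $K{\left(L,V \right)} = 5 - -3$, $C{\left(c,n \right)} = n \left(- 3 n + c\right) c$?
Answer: $2387$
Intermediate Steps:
$C{\left(c,n \right)} = c n \left(c - 3 n\right)$ ($C{\left(c,n \right)} = n \left(c - 3 n\right) c = c n \left(c - 3 n\right)$)
$K{\left(L,V \right)} = 8$ ($K{\left(L,V \right)} = 5 + 3 = 8$)
$s{\left(a,J \right)} = 61$ ($s{\left(a,J \right)} = \left(-2\right) \left(-3\right) \left(-2 - -9\right) - -19 = \left(-2\right) \left(-3\right) \left(-2 + 9\right) + 19 = \left(-2\right) \left(-3\right) 7 + 19 = 42 + 19 = 61$)
$\left(s{\left(K{\left(8,7 \right)},16 \right)} - 389\right) + 2715 = \left(61 - 389\right) + 2715 = -328 + 2715 = 2387$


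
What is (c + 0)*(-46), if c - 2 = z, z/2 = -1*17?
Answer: 1472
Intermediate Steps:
z = -34 (z = 2*(-1*17) = 2*(-17) = -34)
c = -32 (c = 2 - 34 = -32)
(c + 0)*(-46) = (-32 + 0)*(-46) = -32*(-46) = 1472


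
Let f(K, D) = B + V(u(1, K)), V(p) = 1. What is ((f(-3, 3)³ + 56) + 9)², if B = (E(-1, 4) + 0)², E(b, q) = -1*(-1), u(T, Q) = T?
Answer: 5329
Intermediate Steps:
E(b, q) = 1
B = 1 (B = (1 + 0)² = 1² = 1)
f(K, D) = 2 (f(K, D) = 1 + 1 = 2)
((f(-3, 3)³ + 56) + 9)² = ((2³ + 56) + 9)² = ((8 + 56) + 9)² = (64 + 9)² = 73² = 5329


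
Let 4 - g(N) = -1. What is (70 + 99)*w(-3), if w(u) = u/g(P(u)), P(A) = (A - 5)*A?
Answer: -507/5 ≈ -101.40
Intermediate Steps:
P(A) = A*(-5 + A) (P(A) = (-5 + A)*A = A*(-5 + A))
g(N) = 5 (g(N) = 4 - 1*(-1) = 4 + 1 = 5)
w(u) = u/5
(70 + 99)*w(-3) = (70 + 99)*((⅕)*(-3)) = 169*(-⅗) = -507/5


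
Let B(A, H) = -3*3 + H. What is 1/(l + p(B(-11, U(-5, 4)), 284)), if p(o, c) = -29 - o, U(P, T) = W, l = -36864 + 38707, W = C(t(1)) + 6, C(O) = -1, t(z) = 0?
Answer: 1/1818 ≈ 0.00055005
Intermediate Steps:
W = 5 (W = -1 + 6 = 5)
l = 1843
U(P, T) = 5
B(A, H) = -9 + H
1/(l + p(B(-11, U(-5, 4)), 284)) = 1/(1843 + (-29 - (-9 + 5))) = 1/(1843 + (-29 - 1*(-4))) = 1/(1843 + (-29 + 4)) = 1/(1843 - 25) = 1/1818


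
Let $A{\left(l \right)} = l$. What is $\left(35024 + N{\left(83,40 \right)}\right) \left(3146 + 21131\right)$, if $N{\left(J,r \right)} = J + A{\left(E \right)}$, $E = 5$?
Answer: $852414024$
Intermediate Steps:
$N{\left(J,r \right)} = 5 + J$ ($N{\left(J,r \right)} = J + 5 = 5 + J$)
$\left(35024 + N{\left(83,40 \right)}\right) \left(3146 + 21131\right) = \left(35024 + \left(5 + 83\right)\right) \left(3146 + 21131\right) = \left(35024 + 88\right) 24277 = 35112 \cdot 24277 = 852414024$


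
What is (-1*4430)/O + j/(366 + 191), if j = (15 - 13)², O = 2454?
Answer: -1228847/683439 ≈ -1.7980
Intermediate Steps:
j = 4 (j = 2² = 4)
(-1*4430)/O + j/(366 + 191) = -1*4430/2454 + 4/(366 + 191) = -4430*1/2454 + 4/557 = -2215/1227 + 4*(1/557) = -2215/1227 + 4/557 = -1228847/683439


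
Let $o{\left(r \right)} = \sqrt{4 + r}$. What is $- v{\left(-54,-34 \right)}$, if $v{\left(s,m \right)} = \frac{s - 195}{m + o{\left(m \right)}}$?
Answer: $- \frac{4233}{593} - \frac{249 i \sqrt{30}}{1186} \approx -7.1383 - 1.1499 i$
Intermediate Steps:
$v{\left(s,m \right)} = \frac{-195 + s}{m + \sqrt{4 + m}}$ ($v{\left(s,m \right)} = \frac{s - 195}{m + \sqrt{4 + m}} = \frac{-195 + s}{m + \sqrt{4 + m}}$)
$- v{\left(-54,-34 \right)} = - \frac{-195 - 54}{-34 + \sqrt{4 - 34}} = - \frac{-249}{-34 + \sqrt{-30}} = - \frac{-249}{-34 + i \sqrt{30}} = \frac{249}{-34 + i \sqrt{30}}$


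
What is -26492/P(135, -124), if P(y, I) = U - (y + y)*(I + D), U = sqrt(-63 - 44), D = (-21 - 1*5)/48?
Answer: -14253225840/18091596737 + 423872*I*sqrt(107)/18091596737 ≈ -0.78784 + 0.00024235*I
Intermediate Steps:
D = -13/24 (D = (-21 - 5)*(1/48) = -26*1/48 = -13/24 ≈ -0.54167)
U = I*sqrt(107) (U = sqrt(-107) = I*sqrt(107) ≈ 10.344*I)
P(y, I) = I*sqrt(107) - 2*y*(-13/24 + I) (P(y, I) = I*sqrt(107) - (y + y)*(I - 13/24) = I*sqrt(107) - 2*y*(-13/24 + I))
-26492/P(135, -124) = -26492/((13/12)*135 + I*sqrt(107) - 2*(-124)*135) = -26492/(585/4 + I*sqrt(107) + 33480) = -26492/(134505/4 + I*sqrt(107))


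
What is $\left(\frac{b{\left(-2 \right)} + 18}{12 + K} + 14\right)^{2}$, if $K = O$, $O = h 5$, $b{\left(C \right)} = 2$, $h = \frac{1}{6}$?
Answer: $\frac{1435204}{5929} \approx 242.07$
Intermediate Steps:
$h = \frac{1}{6} \approx 0.16667$
$O = \frac{5}{6}$ ($O = \frac{1}{6} \cdot 5 = \frac{5}{6} \approx 0.83333$)
$K = \frac{5}{6} \approx 0.83333$
$\left(\frac{b{\left(-2 \right)} + 18}{12 + K} + 14\right)^{2} = \left(\frac{2 + 18}{12 + \frac{5}{6}} + 14\right)^{2} = \left(\frac{20}{\frac{77}{6}} + 14\right)^{2} = \left(20 \cdot \frac{6}{77} + 14\right)^{2} = \left(\frac{120}{77} + 14\right)^{2} = \left(\frac{1198}{77}\right)^{2} = \frac{1435204}{5929}$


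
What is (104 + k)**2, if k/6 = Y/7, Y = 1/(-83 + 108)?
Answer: 331458436/30625 ≈ 10823.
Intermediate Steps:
Y = 1/25 ≈ 0.040000
k = 6/175 (k = 6*((1/25)/7) = 6*((1/25)*(1/7)) = 6*(1/175) = 6/175 ≈ 0.034286)
(104 + k)**2 = (104 + 6/175)**2 = (18206/175)**2 = 331458436/30625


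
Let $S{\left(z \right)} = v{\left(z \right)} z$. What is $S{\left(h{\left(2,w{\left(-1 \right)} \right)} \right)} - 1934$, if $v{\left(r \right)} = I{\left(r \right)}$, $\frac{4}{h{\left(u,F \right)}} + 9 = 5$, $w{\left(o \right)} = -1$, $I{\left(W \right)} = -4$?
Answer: $-1930$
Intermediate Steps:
$h{\left(u,F \right)} = -1$ ($h{\left(u,F \right)} = \frac{4}{-9 + 5} = \frac{4}{-4} = 4 \left(- \frac{1}{4}\right) = -1$)
$v{\left(r \right)} = -4$
$S{\left(z \right)} = - 4 z$
$S{\left(h{\left(2,w{\left(-1 \right)} \right)} \right)} - 1934 = \left(-4\right) \left(-1\right) - 1934 = 4 - 1934 = -1930$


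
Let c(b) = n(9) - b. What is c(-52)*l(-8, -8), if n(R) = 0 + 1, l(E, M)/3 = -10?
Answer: -1590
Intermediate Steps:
l(E, M) = -30 (l(E, M) = 3*(-10) = -30)
n(R) = 1
c(b) = 1 - b
c(-52)*l(-8, -8) = (1 - 1*(-52))*(-30) = (1 + 52)*(-30) = 53*(-30) = -1590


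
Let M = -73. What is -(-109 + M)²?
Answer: -33124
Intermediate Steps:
-(-109 + M)² = -(-109 - 73)² = -1*(-182)² = -1*33124 = -33124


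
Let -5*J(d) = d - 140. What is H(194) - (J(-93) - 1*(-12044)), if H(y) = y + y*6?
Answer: -53663/5 ≈ -10733.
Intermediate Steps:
H(y) = 7*y (H(y) = y + 6*y = 7*y)
J(d) = 28 - d/5 (J(d) = -(d - 140)/5 = -(-140 + d)/5 = 28 - d/5)
H(194) - (J(-93) - 1*(-12044)) = 7*194 - ((28 - ⅕*(-93)) - 1*(-12044)) = 1358 - ((28 + 93/5) + 12044) = 1358 - (233/5 + 12044) = 1358 - 1*60453/5 = 1358 - 60453/5 = -53663/5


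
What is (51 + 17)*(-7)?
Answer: -476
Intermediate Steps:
(51 + 17)*(-7) = 68*(-7) = -476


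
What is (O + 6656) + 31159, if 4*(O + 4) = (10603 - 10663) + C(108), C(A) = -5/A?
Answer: 16327867/432 ≈ 37796.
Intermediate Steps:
O = -8213/432 (O = -4 + ((10603 - 10663) - 5/108)/4 = -4 + (-60 - 5*1/108)/4 = -4 + (-60 - 5/108)/4 = -4 + (1/4)*(-6485/108) = -4 - 6485/432 = -8213/432 ≈ -19.012)
(O + 6656) + 31159 = (-8213/432 + 6656) + 31159 = 2867179/432 + 31159 = 16327867/432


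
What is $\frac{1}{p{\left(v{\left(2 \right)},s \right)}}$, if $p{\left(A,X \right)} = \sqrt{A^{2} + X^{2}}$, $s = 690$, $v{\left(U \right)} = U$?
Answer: $\frac{\sqrt{119026}}{238052} \approx 0.0014493$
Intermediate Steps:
$\frac{1}{p{\left(v{\left(2 \right)},s \right)}} = \frac{1}{\sqrt{2^{2} + 690^{2}}} = \frac{1}{\sqrt{4 + 476100}} = \frac{1}{\sqrt{476104}} = \frac{1}{2 \sqrt{119026}} = \frac{\sqrt{119026}}{238052}$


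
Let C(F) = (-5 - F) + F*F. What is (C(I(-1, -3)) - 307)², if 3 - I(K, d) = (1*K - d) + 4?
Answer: 90000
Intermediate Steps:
I(K, d) = -1 + d - K (I(K, d) = 3 - ((1*K - d) + 4) = 3 - ((K - d) + 4) = 3 - (4 + K - d) = 3 + (-4 + d - K) = -1 + d - K)
C(F) = -5 + F² - F (C(F) = (-5 - F) + F² = -5 + F² - F)
(C(I(-1, -3)) - 307)² = ((-5 + (-1 - 3 - 1*(-1))² - (-1 - 3 - 1*(-1))) - 307)² = ((-5 + (-1 - 3 + 1)² - (-1 - 3 + 1)) - 307)² = ((-5 + (-3)² - 1*(-3)) - 307)² = ((-5 + 9 + 3) - 307)² = (7 - 307)² = (-300)² = 90000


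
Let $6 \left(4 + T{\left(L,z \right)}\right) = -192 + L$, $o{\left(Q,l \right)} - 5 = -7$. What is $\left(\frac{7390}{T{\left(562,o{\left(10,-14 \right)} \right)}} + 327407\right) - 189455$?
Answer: $\frac{23887866}{173} \approx 1.3808 \cdot 10^{5}$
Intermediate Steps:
$o{\left(Q,l \right)} = -2$ ($o{\left(Q,l \right)} = 5 - 7 = -2$)
$T{\left(L,z \right)} = -36 + \frac{L}{6}$ ($T{\left(L,z \right)} = -4 + \frac{-192 + L}{6} = -4 + \left(-32 + \frac{L}{6}\right) = -36 + \frac{L}{6}$)
$\left(\frac{7390}{T{\left(562,o{\left(10,-14 \right)} \right)}} + 327407\right) - 189455 = \left(\frac{7390}{-36 + \frac{1}{6} \cdot 562} + 327407\right) - 189455 = \left(\frac{7390}{-36 + \frac{281}{3}} + 327407\right) - 189455 = \left(\frac{7390}{\frac{173}{3}} + 327407\right) - 189455 = \left(7390 \cdot \frac{3}{173} + 327407\right) - 189455 = \left(\frac{22170}{173} + 327407\right) - 189455 = \frac{56663581}{173} - 189455 = \frac{23887866}{173}$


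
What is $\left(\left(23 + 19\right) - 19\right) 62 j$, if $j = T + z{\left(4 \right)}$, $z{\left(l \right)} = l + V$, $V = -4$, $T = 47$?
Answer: $67022$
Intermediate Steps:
$z{\left(l \right)} = -4 + l$ ($z{\left(l \right)} = l - 4 = -4 + l$)
$j = 47$ ($j = 47 + \left(-4 + 4\right) = 47 + 0 = 47$)
$\left(\left(23 + 19\right) - 19\right) 62 j = \left(\left(23 + 19\right) - 19\right) 62 \cdot 47 = \left(42 - 19\right) 62 \cdot 47 = 23 \cdot 62 \cdot 47 = 1426 \cdot 47 = 67022$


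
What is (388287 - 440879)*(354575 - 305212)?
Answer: -2596098896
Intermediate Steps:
(388287 - 440879)*(354575 - 305212) = -52592*49363 = -2596098896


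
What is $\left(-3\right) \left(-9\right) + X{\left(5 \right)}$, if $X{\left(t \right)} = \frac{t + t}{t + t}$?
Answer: $28$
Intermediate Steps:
$X{\left(t \right)} = 1$ ($X{\left(t \right)} = \frac{2 t}{2 t} = 2 t \frac{1}{2 t} = 1$)
$\left(-3\right) \left(-9\right) + X{\left(5 \right)} = \left(-3\right) \left(-9\right) + 1 = 27 + 1 = 28$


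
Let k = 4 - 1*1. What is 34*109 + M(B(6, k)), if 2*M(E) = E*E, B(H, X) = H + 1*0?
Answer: 3724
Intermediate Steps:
k = 3 (k = 4 - 1 = 3)
B(H, X) = H (B(H, X) = H + 0 = H)
M(E) = E²/2 (M(E) = (E*E)/2 = E²/2)
34*109 + M(B(6, k)) = 34*109 + (½)*6² = 3706 + (½)*36 = 3706 + 18 = 3724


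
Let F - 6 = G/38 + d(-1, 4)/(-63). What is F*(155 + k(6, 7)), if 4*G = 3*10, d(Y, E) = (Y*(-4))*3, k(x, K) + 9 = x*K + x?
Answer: 929939/798 ≈ 1165.3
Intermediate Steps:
k(x, K) = -9 + x + K*x (k(x, K) = -9 + (x*K + x) = -9 + (K*x + x) = -9 + (x + K*x) = -9 + x + K*x)
d(Y, E) = -12*Y (d(Y, E) = -4*Y*3 = -12*Y)
G = 15/2 (G = (3*10)/4 = (¼)*30 = 15/2 ≈ 7.5000)
F = 9587/1596 (F = 6 + ((15/2)/38 - 12*(-1)/(-63)) = 6 + ((15/2)*(1/38) + 12*(-1/63)) = 6 + (15/76 - 4/21) = 6 + 11/1596 = 9587/1596 ≈ 6.0069)
F*(155 + k(6, 7)) = 9587*(155 + (-9 + 6 + 7*6))/1596 = 9587*(155 + (-9 + 6 + 42))/1596 = 9587*(155 + 39)/1596 = (9587/1596)*194 = 929939/798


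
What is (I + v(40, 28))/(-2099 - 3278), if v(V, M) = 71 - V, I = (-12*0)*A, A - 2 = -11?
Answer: -31/5377 ≈ -0.0057653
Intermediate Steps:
A = -9 (A = 2 - 11 = -9)
I = 0 (I = -12*0*(-9) = 0*(-9) = 0)
(I + v(40, 28))/(-2099 - 3278) = (0 + (71 - 1*40))/(-2099 - 3278) = (0 + (71 - 40))/(-5377) = (0 + 31)*(-1/5377) = 31*(-1/5377) = -31/5377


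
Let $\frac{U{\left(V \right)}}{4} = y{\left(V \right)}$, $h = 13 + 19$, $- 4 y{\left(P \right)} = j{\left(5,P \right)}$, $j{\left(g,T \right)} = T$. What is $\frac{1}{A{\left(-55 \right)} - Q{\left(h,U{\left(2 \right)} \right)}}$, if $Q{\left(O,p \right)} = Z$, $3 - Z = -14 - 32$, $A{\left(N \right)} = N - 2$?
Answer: $- \frac{1}{106} \approx -0.009434$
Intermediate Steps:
$y{\left(P \right)} = - \frac{P}{4}$
$h = 32$
$U{\left(V \right)} = - V$ ($U{\left(V \right)} = 4 \left(- \frac{V}{4}\right) = - V$)
$A{\left(N \right)} = -2 + N$ ($A{\left(N \right)} = N - 2 = -2 + N$)
$Z = 49$ ($Z = 3 - \left(-14 - 32\right) = 3 - -46 = 3 + 46 = 49$)
$Q{\left(O,p \right)} = 49$
$\frac{1}{A{\left(-55 \right)} - Q{\left(h,U{\left(2 \right)} \right)}} = \frac{1}{\left(-2 - 55\right) - 49} = \frac{1}{-57 - 49} = \frac{1}{-106} = - \frac{1}{106}$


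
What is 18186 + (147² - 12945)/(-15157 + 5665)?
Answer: 14384404/791 ≈ 18185.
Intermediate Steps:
18186 + (147² - 12945)/(-15157 + 5665) = 18186 + (21609 - 12945)/(-9492) = 18186 + 8664*(-1/9492) = 18186 - 722/791 = 14384404/791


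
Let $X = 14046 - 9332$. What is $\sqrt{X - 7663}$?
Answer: $i \sqrt{2949} \approx 54.305 i$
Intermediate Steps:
$X = 4714$ ($X = 14046 - 9332 = 4714$)
$\sqrt{X - 7663} = \sqrt{4714 - 7663} = \sqrt{-2949} = i \sqrt{2949}$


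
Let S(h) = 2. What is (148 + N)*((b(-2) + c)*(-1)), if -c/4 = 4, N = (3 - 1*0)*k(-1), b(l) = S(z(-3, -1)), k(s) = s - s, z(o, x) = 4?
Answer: 2072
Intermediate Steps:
k(s) = 0
b(l) = 2
N = 0 (N = (3 - 1*0)*0 = (3 + 0)*0 = 3*0 = 0)
c = -16 (c = -4*4 = -16)
(148 + N)*((b(-2) + c)*(-1)) = (148 + 0)*((2 - 16)*(-1)) = 148*(-14*(-1)) = 148*14 = 2072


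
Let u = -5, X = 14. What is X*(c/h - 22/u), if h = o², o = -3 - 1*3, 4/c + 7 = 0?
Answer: 2762/45 ≈ 61.378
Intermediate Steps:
c = -4/7 (c = 4/(-7 + 0) = 4/(-7) = 4*(-⅐) = -4/7 ≈ -0.57143)
o = -6 (o = -3 - 3 = -6)
h = 36 (h = (-6)² = 36)
X*(c/h - 22/u) = 14*(-4/7/36 - 22/(-5)) = 14*(-4/7*1/36 - 22*(-⅕)) = 14*(-1/63 + 22/5) = 14*(1381/315) = 2762/45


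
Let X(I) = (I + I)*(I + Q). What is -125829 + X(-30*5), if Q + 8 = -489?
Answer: 68271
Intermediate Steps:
Q = -497 (Q = -8 - 489 = -497)
X(I) = 2*I*(-497 + I) (X(I) = (I + I)*(I - 497) = (2*I)*(-497 + I) = 2*I*(-497 + I))
-125829 + X(-30*5) = -125829 + 2*(-30*5)*(-497 - 30*5) = -125829 + 2*(-150)*(-497 - 150) = -125829 + 2*(-150)*(-647) = -125829 + 194100 = 68271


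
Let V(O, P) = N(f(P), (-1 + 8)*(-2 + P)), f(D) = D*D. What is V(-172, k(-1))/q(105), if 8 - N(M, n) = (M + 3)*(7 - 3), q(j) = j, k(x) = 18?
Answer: -260/21 ≈ -12.381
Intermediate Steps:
f(D) = D**2
N(M, n) = -4 - 4*M (N(M, n) = 8 - (M + 3)*(7 - 3) = 8 - (3 + M)*4 = 8 - (12 + 4*M) = 8 + (-12 - 4*M) = -4 - 4*M)
V(O, P) = -4 - 4*P**2
V(-172, k(-1))/q(105) = (-4 - 4*18**2)/105 = (-4 - 4*324)*(1/105) = (-4 - 1296)*(1/105) = -1300*1/105 = -260/21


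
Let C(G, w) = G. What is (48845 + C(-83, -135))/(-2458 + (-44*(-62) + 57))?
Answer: 16254/109 ≈ 149.12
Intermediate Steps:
(48845 + C(-83, -135))/(-2458 + (-44*(-62) + 57)) = (48845 - 83)/(-2458 + (-44*(-62) + 57)) = 48762/(-2458 + (2728 + 57)) = 48762/(-2458 + 2785) = 48762/327 = 48762*(1/327) = 16254/109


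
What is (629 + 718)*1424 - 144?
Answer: 1917984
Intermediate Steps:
(629 + 718)*1424 - 144 = 1347*1424 - 144 = 1918128 - 144 = 1917984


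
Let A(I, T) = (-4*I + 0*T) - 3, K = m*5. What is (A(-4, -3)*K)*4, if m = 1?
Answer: 260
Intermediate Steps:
K = 5 (K = 1*5 = 5)
A(I, T) = -3 - 4*I (A(I, T) = (-4*I + 0) - 3 = -4*I - 3 = -3 - 4*I)
(A(-4, -3)*K)*4 = ((-3 - 4*(-4))*5)*4 = ((-3 + 16)*5)*4 = (13*5)*4 = 65*4 = 260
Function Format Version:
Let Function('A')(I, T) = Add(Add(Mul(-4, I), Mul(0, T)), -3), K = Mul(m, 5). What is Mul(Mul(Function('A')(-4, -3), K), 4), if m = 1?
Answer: 260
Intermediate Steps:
K = 5 (K = Mul(1, 5) = 5)
Function('A')(I, T) = Add(-3, Mul(-4, I)) (Function('A')(I, T) = Add(Add(Mul(-4, I), 0), -3) = Add(Mul(-4, I), -3) = Add(-3, Mul(-4, I)))
Mul(Mul(Function('A')(-4, -3), K), 4) = Mul(Mul(Add(-3, Mul(-4, -4)), 5), 4) = Mul(Mul(Add(-3, 16), 5), 4) = Mul(Mul(13, 5), 4) = Mul(65, 4) = 260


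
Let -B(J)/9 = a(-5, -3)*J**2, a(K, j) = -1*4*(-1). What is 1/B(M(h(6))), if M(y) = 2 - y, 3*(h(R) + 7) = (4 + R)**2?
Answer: -1/21316 ≈ -4.6913e-5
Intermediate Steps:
h(R) = -7 + (4 + R)**2/3
a(K, j) = 4 (a(K, j) = -4*(-1) = 4)
B(J) = -36*J**2
1/B(M(h(6))) = 1/(-36*(2 - (-7 + (4 + 6)**2/3))**2) = 1/(-36*(2 - (-7 + (1/3)*10**2))**2) = 1/(-36*(2 - (-7 + (1/3)*100))**2) = 1/(-36*(2 - (-7 + 100/3))**2) = 1/(-36*(2 - 1*79/3)**2) = 1/(-36*(2 - 79/3)**2) = 1/(-36*(-73/3)**2) = 1/(-36*5329/9) = 1/(-21316) = -1/21316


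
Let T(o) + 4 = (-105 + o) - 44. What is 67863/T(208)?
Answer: 67863/55 ≈ 1233.9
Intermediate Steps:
T(o) = -153 + o (T(o) = -4 + ((-105 + o) - 44) = -4 + (-149 + o) = -153 + o)
67863/T(208) = 67863/(-153 + 208) = 67863/55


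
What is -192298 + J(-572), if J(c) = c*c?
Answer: 134886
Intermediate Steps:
J(c) = c²
-192298 + J(-572) = -192298 + (-572)² = -192298 + 327184 = 134886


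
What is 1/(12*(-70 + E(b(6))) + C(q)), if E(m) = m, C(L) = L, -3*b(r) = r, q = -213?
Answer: -1/1077 ≈ -0.00092851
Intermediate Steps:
b(r) = -r/3
1/(12*(-70 + E(b(6))) + C(q)) = 1/(12*(-70 - 1/3*6) - 213) = 1/(12*(-70 - 2) - 213) = 1/(12*(-72) - 213) = 1/(-864 - 213) = 1/(-1077) = -1/1077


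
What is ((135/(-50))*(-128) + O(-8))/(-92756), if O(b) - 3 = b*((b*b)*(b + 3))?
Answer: -14543/463780 ≈ -0.031358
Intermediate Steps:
O(b) = 3 + b**3*(3 + b) (O(b) = 3 + b*((b*b)*(b + 3)) = 3 + b*(b**2*(3 + b)) = 3 + b**3*(3 + b))
((135/(-50))*(-128) + O(-8))/(-92756) = ((135/(-50))*(-128) + (3 + (-8)**4 + 3*(-8)**3))/(-92756) = ((135*(-1/50))*(-128) + (3 + 4096 + 3*(-512)))*(-1/92756) = (-27/10*(-128) + (3 + 4096 - 1536))*(-1/92756) = (1728/5 + 2563)*(-1/92756) = (14543/5)*(-1/92756) = -14543/463780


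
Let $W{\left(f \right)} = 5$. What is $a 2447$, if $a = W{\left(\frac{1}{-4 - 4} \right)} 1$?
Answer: $12235$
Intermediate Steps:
$a = 5$ ($a = 5 \cdot 1 = 5$)
$a 2447 = 5 \cdot 2447 = 12235$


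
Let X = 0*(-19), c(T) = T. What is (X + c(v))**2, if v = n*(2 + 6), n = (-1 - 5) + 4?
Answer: 256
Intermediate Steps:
n = -2 (n = -6 + 4 = -2)
v = -16 (v = -2*(2 + 6) = -2*8 = -16)
X = 0
(X + c(v))**2 = (0 - 16)**2 = (-16)**2 = 256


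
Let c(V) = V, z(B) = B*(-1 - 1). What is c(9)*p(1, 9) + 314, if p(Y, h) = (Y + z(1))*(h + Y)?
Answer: 224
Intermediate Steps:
z(B) = -2*B (z(B) = B*(-2) = -2*B)
p(Y, h) = (-2 + Y)*(Y + h) (p(Y, h) = (Y - 2*1)*(h + Y) = (Y - 2)*(Y + h) = (-2 + Y)*(Y + h))
c(9)*p(1, 9) + 314 = 9*(1**2 - 2*1 - 2*9 + 1*9) + 314 = 9*(1 - 2 - 18 + 9) + 314 = 9*(-10) + 314 = -90 + 314 = 224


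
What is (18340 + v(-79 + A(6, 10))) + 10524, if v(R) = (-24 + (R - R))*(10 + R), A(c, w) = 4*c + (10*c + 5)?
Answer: 28384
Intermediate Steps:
A(c, w) = 5 + 14*c (A(c, w) = 4*c + (5 + 10*c) = 5 + 14*c)
v(R) = -240 - 24*R (v(R) = (-24 + 0)*(10 + R) = -24*(10 + R) = -240 - 24*R)
(18340 + v(-79 + A(6, 10))) + 10524 = (18340 + (-240 - 24*(-79 + (5 + 14*6)))) + 10524 = (18340 + (-240 - 24*(-79 + (5 + 84)))) + 10524 = (18340 + (-240 - 24*(-79 + 89))) + 10524 = (18340 + (-240 - 24*10)) + 10524 = (18340 + (-240 - 240)) + 10524 = (18340 - 480) + 10524 = 17860 + 10524 = 28384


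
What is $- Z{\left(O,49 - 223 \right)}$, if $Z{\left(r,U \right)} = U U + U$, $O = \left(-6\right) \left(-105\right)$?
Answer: $-30102$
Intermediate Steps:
$O = 630$
$Z{\left(r,U \right)} = U + U^{2}$ ($Z{\left(r,U \right)} = U^{2} + U = U + U^{2}$)
$- Z{\left(O,49 - 223 \right)} = - \left(49 - 223\right) \left(1 + \left(49 - 223\right)\right) = - \left(-174\right) \left(1 - 174\right) = - \left(-174\right) \left(-173\right) = \left(-1\right) 30102 = -30102$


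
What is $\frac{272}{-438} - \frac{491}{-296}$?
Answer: $\frac{67273}{64824} \approx 1.0378$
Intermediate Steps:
$\frac{272}{-438} - \frac{491}{-296} = 272 \left(- \frac{1}{438}\right) - - \frac{491}{296} = - \frac{136}{219} + \frac{491}{296} = \frac{67273}{64824}$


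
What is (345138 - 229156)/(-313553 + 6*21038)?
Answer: -115982/187325 ≈ -0.61915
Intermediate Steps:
(345138 - 229156)/(-313553 + 6*21038) = 115982/(-313553 + 126228) = 115982/(-187325) = 115982*(-1/187325) = -115982/187325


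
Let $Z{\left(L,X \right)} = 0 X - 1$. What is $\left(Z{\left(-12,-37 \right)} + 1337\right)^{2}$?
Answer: $1784896$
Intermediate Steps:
$Z{\left(L,X \right)} = -1$ ($Z{\left(L,X \right)} = 0 - 1 = -1$)
$\left(Z{\left(-12,-37 \right)} + 1337\right)^{2} = \left(-1 + 1337\right)^{2} = 1336^{2} = 1784896$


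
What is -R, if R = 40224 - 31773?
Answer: -8451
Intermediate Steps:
R = 8451
-R = -1*8451 = -8451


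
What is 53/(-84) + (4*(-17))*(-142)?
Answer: 811051/84 ≈ 9655.4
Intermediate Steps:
53/(-84) + (4*(-17))*(-142) = 53*(-1/84) - 68*(-142) = -53/84 + 9656 = 811051/84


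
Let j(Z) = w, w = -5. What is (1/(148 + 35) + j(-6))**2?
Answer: 835396/33489 ≈ 24.945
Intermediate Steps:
j(Z) = -5
(1/(148 + 35) + j(-6))**2 = (1/(148 + 35) - 5)**2 = (1/183 - 5)**2 = (-914/183)**2 = 835396/33489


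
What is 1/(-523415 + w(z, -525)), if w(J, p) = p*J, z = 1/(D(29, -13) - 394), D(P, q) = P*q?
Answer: -257/134517480 ≈ -1.9105e-6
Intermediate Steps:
z = -1/771 (z = 1/(29*(-13) - 394) = 1/(-377 - 394) = 1/(-771) = -1/771 ≈ -0.0012970)
w(J, p) = J*p
1/(-523415 + w(z, -525)) = 1/(-523415 - 1/771*(-525)) = 1/(-523415 + 175/257) = 1/(-134517480/257) = -257/134517480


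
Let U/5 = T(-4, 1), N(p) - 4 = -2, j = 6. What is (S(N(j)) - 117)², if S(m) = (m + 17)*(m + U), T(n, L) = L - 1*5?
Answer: 210681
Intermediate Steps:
T(n, L) = -5 + L (T(n, L) = L - 5 = -5 + L)
N(p) = 2 (N(p) = 4 - 2 = 2)
U = -20 (U = 5*(-5 + 1) = 5*(-4) = -20)
S(m) = (-20 + m)*(17 + m) (S(m) = (m + 17)*(m - 20) = (17 + m)*(-20 + m) = (-20 + m)*(17 + m))
(S(N(j)) - 117)² = ((-340 + 2² - 3*2) - 117)² = ((-340 + 4 - 6) - 117)² = (-342 - 117)² = (-459)² = 210681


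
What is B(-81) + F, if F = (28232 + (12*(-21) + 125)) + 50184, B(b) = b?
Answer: 78208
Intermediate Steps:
F = 78289 (F = (28232 + (-252 + 125)) + 50184 = (28232 - 127) + 50184 = 28105 + 50184 = 78289)
B(-81) + F = -81 + 78289 = 78208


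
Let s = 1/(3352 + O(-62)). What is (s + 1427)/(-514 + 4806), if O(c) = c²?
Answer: 10268693/30885232 ≈ 0.33248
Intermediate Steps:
s = 1/7196 (s = 1/(3352 + (-62)²) = 1/(3352 + 3844) = 1/7196 ≈ 0.00013897)
(s + 1427)/(-514 + 4806) = (1/7196 + 1427)/(-514 + 4806) = (10268693/7196)/4292 = (10268693/7196)*(1/4292) = 10268693/30885232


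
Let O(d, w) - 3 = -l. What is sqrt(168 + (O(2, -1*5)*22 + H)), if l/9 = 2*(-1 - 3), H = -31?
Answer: sqrt(1787) ≈ 42.273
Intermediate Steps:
l = -72 (l = 9*(2*(-1 - 3)) = 9*(2*(-4)) = 9*(-8) = -72)
O(d, w) = 75 (O(d, w) = 3 - 1*(-72) = 3 + 72 = 75)
sqrt(168 + (O(2, -1*5)*22 + H)) = sqrt(168 + (75*22 - 31)) = sqrt(168 + (1650 - 31)) = sqrt(168 + 1619) = sqrt(1787)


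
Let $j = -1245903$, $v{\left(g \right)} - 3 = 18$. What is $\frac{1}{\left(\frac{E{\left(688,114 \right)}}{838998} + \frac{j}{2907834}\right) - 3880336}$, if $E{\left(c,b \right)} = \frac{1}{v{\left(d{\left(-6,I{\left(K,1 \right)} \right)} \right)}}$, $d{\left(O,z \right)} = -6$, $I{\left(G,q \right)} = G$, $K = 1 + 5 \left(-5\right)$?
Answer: $- \frac{4269417093081}{16566774674590031986} \approx -2.5771 \cdot 10^{-7}$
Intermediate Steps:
$K = -24$ ($K = 1 - 25 = -24$)
$v{\left(g \right)} = 21$ ($v{\left(g \right)} = 3 + 18 = 21$)
$E{\left(c,b \right)} = \frac{1}{21}$
$\frac{1}{\left(\frac{E{\left(688,114 \right)}}{838998} + \frac{j}{2907834}\right) - 3880336} = \frac{1}{\left(\frac{1}{21 \cdot 838998} - \frac{1245903}{2907834}\right) - 3880336} = \frac{1}{\left(\frac{1}{21} \cdot \frac{1}{838998} - \frac{415301}{969278}\right) - 3880336} = \frac{1}{\left(\frac{1}{17618958} - \frac{415301}{969278}\right) - 3880336} = \frac{1}{- \frac{1829292476770}{4269417093081} - 3880336} = \frac{1}{- \frac{16566774674590031986}{4269417093081}} = - \frac{4269417093081}{16566774674590031986}$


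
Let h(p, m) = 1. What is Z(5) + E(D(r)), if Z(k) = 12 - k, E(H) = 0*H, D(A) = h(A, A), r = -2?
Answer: 7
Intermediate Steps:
D(A) = 1
E(H) = 0
Z(5) + E(D(r)) = (12 - 1*5) + 0 = (12 - 5) + 0 = 7 + 0 = 7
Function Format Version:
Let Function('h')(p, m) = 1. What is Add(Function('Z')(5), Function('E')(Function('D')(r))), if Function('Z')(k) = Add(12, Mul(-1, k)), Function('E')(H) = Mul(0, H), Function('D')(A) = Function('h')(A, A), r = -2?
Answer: 7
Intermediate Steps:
Function('D')(A) = 1
Function('E')(H) = 0
Add(Function('Z')(5), Function('E')(Function('D')(r))) = Add(Add(12, Mul(-1, 5)), 0) = Add(Add(12, -5), 0) = Add(7, 0) = 7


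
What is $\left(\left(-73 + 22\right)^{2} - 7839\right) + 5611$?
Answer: $373$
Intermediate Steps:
$\left(\left(-73 + 22\right)^{2} - 7839\right) + 5611 = \left(\left(-51\right)^{2} - 7839\right) + 5611 = \left(2601 - 7839\right) + 5611 = -5238 + 5611 = 373$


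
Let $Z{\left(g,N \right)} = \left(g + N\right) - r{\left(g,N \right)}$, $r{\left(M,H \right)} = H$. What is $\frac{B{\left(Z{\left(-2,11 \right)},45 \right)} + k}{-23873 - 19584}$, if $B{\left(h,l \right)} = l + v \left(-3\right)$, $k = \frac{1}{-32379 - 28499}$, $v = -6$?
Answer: $- \frac{3835313}{2645575246} \approx -0.0014497$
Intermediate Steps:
$k = - \frac{1}{60878}$ ($k = \frac{1}{-60878} = - \frac{1}{60878} \approx -1.6426 \cdot 10^{-5}$)
$Z{\left(g,N \right)} = g$ ($Z{\left(g,N \right)} = \left(g + N\right) - N = \left(N + g\right) - N = g$)
$B{\left(h,l \right)} = 18 + l$ ($B{\left(h,l \right)} = l - -18 = l + 18 = 18 + l$)
$\frac{B{\left(Z{\left(-2,11 \right)},45 \right)} + k}{-23873 - 19584} = \frac{\left(18 + 45\right) - \frac{1}{60878}}{-23873 - 19584} = \frac{63 - \frac{1}{60878}}{-43457} = \frac{3835313}{60878} \left(- \frac{1}{43457}\right) = - \frac{3835313}{2645575246}$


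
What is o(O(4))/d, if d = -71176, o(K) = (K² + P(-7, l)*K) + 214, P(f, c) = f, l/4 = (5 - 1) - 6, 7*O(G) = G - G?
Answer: -107/35588 ≈ -0.0030066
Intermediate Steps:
O(G) = 0 (O(G) = (G - G)/7 = (⅐)*0 = 0)
l = -8 (l = 4*((5 - 1) - 6) = 4*(4 - 6) = 4*(-2) = -8)
o(K) = 214 + K² - 7*K (o(K) = (K² - 7*K) + 214 = 214 + K² - 7*K)
o(O(4))/d = (214 + 0² - 7*0)/(-71176) = (214 + 0 + 0)*(-1/71176) = 214*(-1/71176) = -107/35588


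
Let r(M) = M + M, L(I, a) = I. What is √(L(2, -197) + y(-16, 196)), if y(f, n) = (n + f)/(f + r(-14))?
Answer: I*√253/11 ≈ 1.446*I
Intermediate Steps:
r(M) = 2*M
y(f, n) = (f + n)/(-28 + f) (y(f, n) = (n + f)/(f + 2*(-14)) = (f + n)/(f - 28) = (f + n)/(-28 + f))
√(L(2, -197) + y(-16, 196)) = √(2 + (-16 + 196)/(-28 - 16)) = √(2 + 180/(-44)) = √(2 - 1/44*180) = √(2 - 45/11) = √(-23/11) = I*√253/11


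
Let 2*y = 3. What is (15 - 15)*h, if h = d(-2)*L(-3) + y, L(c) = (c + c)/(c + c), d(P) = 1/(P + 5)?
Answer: 0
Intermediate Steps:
y = 3/2 (y = (1/2)*3 = 3/2 ≈ 1.5000)
d(P) = 1/(5 + P)
L(c) = 1 (L(c) = (2*c)/((2*c)) = (2*c)*(1/(2*c)) = 1)
h = 11/6 (h = 1/(5 - 2) + 3/2 = 1/3 + 3/2 = 11/6 ≈ 1.8333)
(15 - 15)*h = (15 - 15)*(11/6) = 0*(11/6) = 0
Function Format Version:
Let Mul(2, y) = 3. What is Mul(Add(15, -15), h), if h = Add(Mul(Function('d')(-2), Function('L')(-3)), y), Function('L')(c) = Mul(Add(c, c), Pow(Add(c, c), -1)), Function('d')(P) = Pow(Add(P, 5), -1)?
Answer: 0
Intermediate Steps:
y = Rational(3, 2) (y = Mul(Rational(1, 2), 3) = Rational(3, 2) ≈ 1.5000)
Function('d')(P) = Pow(Add(5, P), -1)
Function('L')(c) = 1 (Function('L')(c) = Mul(Mul(2, c), Pow(Mul(2, c), -1)) = Mul(Mul(2, c), Mul(Rational(1, 2), Pow(c, -1))) = 1)
h = Rational(11, 6) (h = Add(Mul(Pow(Add(5, -2), -1), 1), Rational(3, 2)) = Add(Mul(Pow(3, -1), 1), Rational(3, 2)) = Add(Mul(Rational(1, 3), 1), Rational(3, 2)) = Add(Rational(1, 3), Rational(3, 2)) = Rational(11, 6) ≈ 1.8333)
Mul(Add(15, -15), h) = Mul(Add(15, -15), Rational(11, 6)) = Mul(0, Rational(11, 6)) = 0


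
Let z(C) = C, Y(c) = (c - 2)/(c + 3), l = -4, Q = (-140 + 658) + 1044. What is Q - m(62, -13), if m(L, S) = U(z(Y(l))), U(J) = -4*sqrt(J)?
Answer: 1562 + 4*sqrt(6) ≈ 1571.8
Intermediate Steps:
Q = 1562 (Q = 518 + 1044 = 1562)
Y(c) = (-2 + c)/(3 + c)
m(L, S) = -4*sqrt(6) (m(L, S) = -4*sqrt(6)*sqrt(-1/(3 - 4)) = -4*sqrt(6)*sqrt(-1/(-1)) = -4*sqrt(6))
Q - m(62, -13) = 1562 - (-4)*sqrt(6) = 1562 + 4*sqrt(6)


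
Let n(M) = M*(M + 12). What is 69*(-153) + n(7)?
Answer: -10424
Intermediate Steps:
n(M) = M*(12 + M)
69*(-153) + n(7) = 69*(-153) + 7*(12 + 7) = -10557 + 7*19 = -10557 + 133 = -10424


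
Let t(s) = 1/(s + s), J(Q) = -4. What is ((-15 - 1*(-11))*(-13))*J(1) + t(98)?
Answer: -40767/196 ≈ -207.99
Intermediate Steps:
t(s) = 1/(2*s)
((-15 - 1*(-11))*(-13))*J(1) + t(98) = ((-15 - 1*(-11))*(-13))*(-4) + (½)/98 = ((-15 + 11)*(-13))*(-4) + (½)*(1/98) = -4*(-13)*(-4) + 1/196 = 52*(-4) + 1/196 = -208 + 1/196 = -40767/196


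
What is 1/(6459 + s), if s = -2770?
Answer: 1/3689 ≈ 0.00027108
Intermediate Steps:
1/(6459 + s) = 1/(6459 - 2770) = 1/3689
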